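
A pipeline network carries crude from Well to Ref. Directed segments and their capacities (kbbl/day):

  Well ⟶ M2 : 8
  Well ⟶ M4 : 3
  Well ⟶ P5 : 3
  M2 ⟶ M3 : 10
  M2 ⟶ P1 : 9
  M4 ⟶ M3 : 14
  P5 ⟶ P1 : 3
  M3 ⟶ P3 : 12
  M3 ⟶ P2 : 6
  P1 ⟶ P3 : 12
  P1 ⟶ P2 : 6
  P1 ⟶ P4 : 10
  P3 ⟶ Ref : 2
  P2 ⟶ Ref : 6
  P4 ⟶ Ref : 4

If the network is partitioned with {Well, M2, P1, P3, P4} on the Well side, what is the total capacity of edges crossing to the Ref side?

28

Edges leaving {Well, M2, P1, P3, P4}: Well→M4 (3), Well→P5 (3), M2→M3 (10), P1→P2 (6), P3→Ref (2), P4→Ref (4).
Cut capacity = 3 + 3 + 10 + 6 + 2 + 4 = 28.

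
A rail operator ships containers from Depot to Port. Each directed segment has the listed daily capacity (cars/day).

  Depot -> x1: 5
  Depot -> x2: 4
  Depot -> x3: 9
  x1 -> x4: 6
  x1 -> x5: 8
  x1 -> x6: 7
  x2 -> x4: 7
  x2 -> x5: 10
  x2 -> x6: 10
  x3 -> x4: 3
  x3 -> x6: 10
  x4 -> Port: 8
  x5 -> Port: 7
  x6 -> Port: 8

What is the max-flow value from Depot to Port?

Augment Depot→x1→x4→Port: bottleneck 5, flow now 5.
Augment Depot→x2→x4→Port: bottleneck 3, flow now 8.
Augment Depot→x2→x5→Port: bottleneck 1, flow now 9.
Augment Depot→x3→x6→Port: bottleneck 8, flow now 17.
Augment Depot→x3→x4→x1→x5→Port: bottleneck 1, flow now 18. (uses reverse residual edge)
No augmenting path remains; maximum flow = 18.
In the residual graph, reachable from Depot: {Depot}.
Min-cut edges: Depot→x1 (5), Depot→x2 (4), Depot→x3 (9); capacity 5 + 4 + 9 = 18.
This cut is saturated, so no flow can exceed 18.

18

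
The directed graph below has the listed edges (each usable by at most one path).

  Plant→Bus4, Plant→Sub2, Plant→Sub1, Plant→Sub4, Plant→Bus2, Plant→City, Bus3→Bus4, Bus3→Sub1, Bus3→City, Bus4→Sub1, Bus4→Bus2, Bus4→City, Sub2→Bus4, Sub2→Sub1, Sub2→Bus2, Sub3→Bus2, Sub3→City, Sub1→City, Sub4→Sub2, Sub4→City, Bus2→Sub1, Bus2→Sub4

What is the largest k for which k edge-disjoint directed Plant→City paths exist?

Assign every edge capacity 1; by Menger, the answer equals the max flow.
Path Plant→City (+1); total 1.
Path Plant→Bus4→City (+1); total 2.
Path Plant→Sub1→City (+1); total 3.
Path Plant→Sub4→City (+1); total 4.
No residual Plant→City path; max flow = 4.
Certifying cut of size 4: {Bus4→City, Plant→City, Sub1→City, Sub4→City}.

4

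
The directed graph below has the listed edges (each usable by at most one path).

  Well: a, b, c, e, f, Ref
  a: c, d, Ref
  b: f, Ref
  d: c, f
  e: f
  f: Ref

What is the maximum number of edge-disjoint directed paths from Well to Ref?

Assign every edge capacity 1; by Menger, the answer equals the max flow.
Path Well→Ref (+1); total 1.
Path Well→a→Ref (+1); total 2.
Path Well→b→Ref (+1); total 3.
Path Well→f→Ref (+1); total 4.
No residual Well→Ref path; max flow = 4.
Certifying cut of size 4: {Well→Ref, Well→a, Well→b, f→Ref}.

4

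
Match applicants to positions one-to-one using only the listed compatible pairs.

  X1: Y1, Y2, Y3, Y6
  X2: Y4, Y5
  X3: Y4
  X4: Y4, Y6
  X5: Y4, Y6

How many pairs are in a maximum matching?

Unit-capacity flow: source→left, listed edges, right→sink; max matching = max flow.
Augmenting path X1→Y1 (+1); matched 1.
Augmenting path X2→Y4 (+1); matched 2.
Augmenting path X4→Y6 (+1); matched 3.
Augmenting path X3→Y4→X2→Y5 (+1); matched 4.
No augmenting path remains; maximum matching = 4.
König certificate: {X1, X2, Y4, Y6} is a vertex cover of size 4 (every listed pair touches it), so no matching can be larger.

4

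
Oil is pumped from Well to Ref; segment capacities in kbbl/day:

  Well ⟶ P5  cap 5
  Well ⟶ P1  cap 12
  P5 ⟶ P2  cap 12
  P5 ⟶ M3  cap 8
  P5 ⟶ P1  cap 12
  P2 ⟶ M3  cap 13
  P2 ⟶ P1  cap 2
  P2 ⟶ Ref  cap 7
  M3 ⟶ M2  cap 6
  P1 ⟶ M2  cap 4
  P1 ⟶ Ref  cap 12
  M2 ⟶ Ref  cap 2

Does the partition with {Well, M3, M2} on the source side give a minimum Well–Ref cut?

Given cut capacity: 5 + 12 + 2 = 19.
Augment Well→P1→Ref: bottleneck 12, flow now 12.
Augment Well→P5→P2→Ref: bottleneck 5, flow now 17.
No augmenting path remains; maximum flow = 17.
In the residual graph, reachable from Well: {Well}.
Min-cut edges: Well→P5 (5), Well→P1 (12); capacity 5 + 12 = 17.
Cut capacity 19 exceeds the max flow 17, so it is not minimum.

No — its capacity is 19, but the minimum cut has capacity 17.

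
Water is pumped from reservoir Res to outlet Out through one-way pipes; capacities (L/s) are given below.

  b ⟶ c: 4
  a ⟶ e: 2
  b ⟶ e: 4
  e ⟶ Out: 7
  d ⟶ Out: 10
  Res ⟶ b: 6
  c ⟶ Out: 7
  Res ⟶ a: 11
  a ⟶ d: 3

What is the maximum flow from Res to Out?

11

Augment Res→a→d→Out: bottleneck 3, flow now 3.
Augment Res→a→e→Out: bottleneck 2, flow now 5.
Augment Res→b→c→Out: bottleneck 4, flow now 9.
Augment Res→b→e→Out: bottleneck 2, flow now 11.
No augmenting path remains; maximum flow = 11.
In the residual graph, reachable from Res: {Res, a}.
Min-cut edges: Res→b (6), a→d (3), a→e (2); capacity 6 + 3 + 2 = 11.
This cut is saturated, so no flow can exceed 11.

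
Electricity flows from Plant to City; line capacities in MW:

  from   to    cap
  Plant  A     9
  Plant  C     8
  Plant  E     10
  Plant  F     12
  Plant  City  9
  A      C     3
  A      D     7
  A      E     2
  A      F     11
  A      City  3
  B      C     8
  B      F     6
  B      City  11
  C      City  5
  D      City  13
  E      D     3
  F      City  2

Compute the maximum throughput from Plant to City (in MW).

28

Augment Plant→City: bottleneck 9, flow now 9.
Augment Plant→A→City: bottleneck 3, flow now 12.
Augment Plant→C→City: bottleneck 5, flow now 17.
Augment Plant→F→City: bottleneck 2, flow now 19.
Augment Plant→A→D→City: bottleneck 6, flow now 25.
Augment Plant→E→D→City: bottleneck 3, flow now 28.
No augmenting path remains; maximum flow = 28.
In the residual graph, reachable from Plant: {Plant, C, E, F}.
Min-cut edges: Plant→A (9), Plant→City (9), C→City (5), E→D (3), F→City (2); capacity 9 + 9 + 5 + 3 + 2 = 28.
This cut is saturated, so no flow can exceed 28.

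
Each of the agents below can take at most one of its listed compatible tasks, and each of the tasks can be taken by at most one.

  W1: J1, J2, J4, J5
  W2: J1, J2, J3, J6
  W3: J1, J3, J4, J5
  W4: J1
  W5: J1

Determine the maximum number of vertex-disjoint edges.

Unit-capacity flow: source→left, listed edges, right→sink; max matching = max flow.
Augmenting path W1→J1 (+1); matched 1.
Augmenting path W2→J2 (+1); matched 2.
Augmenting path W3→J3 (+1); matched 3.
Augmenting path W4→J1→W1→J4 (+1); matched 4.
No augmenting path remains; maximum matching = 4.
König certificate: {W1, W2, W3, J1} is a vertex cover of size 4 (every listed pair touches it), so no matching can be larger.

4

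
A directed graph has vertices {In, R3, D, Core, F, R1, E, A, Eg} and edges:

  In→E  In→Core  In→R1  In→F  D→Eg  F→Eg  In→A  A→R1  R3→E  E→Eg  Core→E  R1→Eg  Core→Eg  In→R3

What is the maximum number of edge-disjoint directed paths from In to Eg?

4

Assign every edge capacity 1; by Menger, the answer equals the max flow.
Path In→Core→Eg (+1); total 1.
Path In→F→Eg (+1); total 2.
Path In→R1→Eg (+1); total 3.
Path In→E→Eg (+1); total 4.
No residual In→Eg path; max flow = 4.
Certifying cut of size 4: {E→Eg, In→Core, In→F, R1→Eg}.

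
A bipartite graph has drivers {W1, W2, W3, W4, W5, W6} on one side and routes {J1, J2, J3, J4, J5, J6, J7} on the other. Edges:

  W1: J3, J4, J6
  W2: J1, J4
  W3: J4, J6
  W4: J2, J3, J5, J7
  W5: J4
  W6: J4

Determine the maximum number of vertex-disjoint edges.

5

Unit-capacity flow: source→left, listed edges, right→sink; max matching = max flow.
Augmenting path W1→J3 (+1); matched 1.
Augmenting path W2→J1 (+1); matched 2.
Augmenting path W3→J4 (+1); matched 3.
Augmenting path W4→J2 (+1); matched 4.
Augmenting path W5→J4→W3→J6 (+1); matched 5.
No augmenting path remains; maximum matching = 5.
König certificate: {W1, W2, W3, W4, J4} is a vertex cover of size 5 (every listed pair touches it), so no matching can be larger.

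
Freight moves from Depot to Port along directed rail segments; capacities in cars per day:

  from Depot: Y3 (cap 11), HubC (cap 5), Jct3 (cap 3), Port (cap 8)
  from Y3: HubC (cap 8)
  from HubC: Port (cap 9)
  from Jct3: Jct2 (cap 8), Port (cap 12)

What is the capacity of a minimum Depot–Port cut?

Augment Depot→Port: bottleneck 8, flow now 8.
Augment Depot→HubC→Port: bottleneck 5, flow now 13.
Augment Depot→Jct3→Port: bottleneck 3, flow now 16.
Augment Depot→Y3→HubC→Port: bottleneck 4, flow now 20.
No augmenting path remains; maximum flow = 20.
By max-flow min-cut, the minimum cut capacity equals the max flow.
In the residual graph, reachable from Depot: {Depot, Y3, HubC}.
Min-cut edges: Depot→Jct3 (3), Depot→Port (8), HubC→Port (9); capacity 3 + 8 + 9 = 20.

20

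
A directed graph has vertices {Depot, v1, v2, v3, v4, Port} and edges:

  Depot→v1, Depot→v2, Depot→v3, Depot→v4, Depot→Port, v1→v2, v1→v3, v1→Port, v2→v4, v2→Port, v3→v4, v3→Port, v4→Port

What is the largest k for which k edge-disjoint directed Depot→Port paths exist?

5

Assign every edge capacity 1; by Menger, the answer equals the max flow.
Path Depot→Port (+1); total 1.
Path Depot→v1→Port (+1); total 2.
Path Depot→v2→Port (+1); total 3.
Path Depot→v3→Port (+1); total 4.
Path Depot→v4→Port (+1); total 5.
No residual Depot→Port path; max flow = 5.
Certifying cut of size 5: {Depot→Port, Depot→v1, Depot→v2, Depot→v3, Depot→v4}.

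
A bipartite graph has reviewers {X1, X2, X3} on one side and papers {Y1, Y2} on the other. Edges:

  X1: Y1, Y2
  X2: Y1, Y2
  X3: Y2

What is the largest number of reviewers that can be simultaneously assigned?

Unit-capacity flow: source→left, listed edges, right→sink; max matching = max flow.
Augmenting path X1→Y1 (+1); matched 1.
Augmenting path X2→Y2 (+1); matched 2.
No augmenting path remains; maximum matching = 2.
König certificate: {Y1, Y2} is a vertex cover of size 2 (every listed pair touches it), so no matching can be larger.

2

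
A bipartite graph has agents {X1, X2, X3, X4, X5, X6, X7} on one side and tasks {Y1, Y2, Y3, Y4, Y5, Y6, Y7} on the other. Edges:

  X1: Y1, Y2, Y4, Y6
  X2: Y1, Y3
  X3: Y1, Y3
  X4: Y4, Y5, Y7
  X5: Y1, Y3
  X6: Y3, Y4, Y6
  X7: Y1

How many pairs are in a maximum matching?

5

Unit-capacity flow: source→left, listed edges, right→sink; max matching = max flow.
Augmenting path X1→Y1 (+1); matched 1.
Augmenting path X2→Y3 (+1); matched 2.
Augmenting path X4→Y4 (+1); matched 3.
Augmenting path X6→Y6 (+1); matched 4.
Augmenting path X3→Y1→X1→Y2 (+1); matched 5.
No augmenting path remains; maximum matching = 5.
König certificate: {X1, X4, X6, Y1, Y3} is a vertex cover of size 5 (every listed pair touches it), so no matching can be larger.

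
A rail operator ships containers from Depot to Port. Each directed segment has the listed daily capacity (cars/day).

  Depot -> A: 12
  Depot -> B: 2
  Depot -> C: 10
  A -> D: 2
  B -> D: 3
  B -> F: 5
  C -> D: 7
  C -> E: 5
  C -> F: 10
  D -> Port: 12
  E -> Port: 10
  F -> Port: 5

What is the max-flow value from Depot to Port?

14

Augment Depot→A→D→Port: bottleneck 2, flow now 2.
Augment Depot→B→D→Port: bottleneck 2, flow now 4.
Augment Depot→C→D→Port: bottleneck 7, flow now 11.
Augment Depot→C→E→Port: bottleneck 3, flow now 14.
No augmenting path remains; maximum flow = 14.
In the residual graph, reachable from Depot: {Depot, A}.
Min-cut edges: Depot→B (2), Depot→C (10), A→D (2); capacity 2 + 10 + 2 = 14.
This cut is saturated, so no flow can exceed 14.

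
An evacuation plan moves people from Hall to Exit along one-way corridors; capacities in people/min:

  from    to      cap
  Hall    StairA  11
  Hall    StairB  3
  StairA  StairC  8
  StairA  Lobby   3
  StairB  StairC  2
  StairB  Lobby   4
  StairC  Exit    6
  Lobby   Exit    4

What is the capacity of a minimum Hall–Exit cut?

10

Augment Hall→StairA→StairC→Exit: bottleneck 6, flow now 6.
Augment Hall→StairA→Lobby→Exit: bottleneck 3, flow now 9.
Augment Hall→StairB→Lobby→Exit: bottleneck 1, flow now 10.
No augmenting path remains; maximum flow = 10.
By max-flow min-cut, the minimum cut capacity equals the max flow.
In the residual graph, reachable from Hall: {Hall, StairA, StairB, StairC, Lobby}.
Min-cut edges: StairC→Exit (6), Lobby→Exit (4); capacity 6 + 4 = 10.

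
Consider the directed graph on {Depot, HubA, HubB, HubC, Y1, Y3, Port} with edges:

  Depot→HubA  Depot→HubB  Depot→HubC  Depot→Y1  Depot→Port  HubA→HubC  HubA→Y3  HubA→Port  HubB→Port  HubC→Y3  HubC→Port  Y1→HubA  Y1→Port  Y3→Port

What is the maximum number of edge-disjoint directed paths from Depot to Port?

5

Assign every edge capacity 1; by Menger, the answer equals the max flow.
Path Depot→Port (+1); total 1.
Path Depot→HubA→Port (+1); total 2.
Path Depot→HubB→Port (+1); total 3.
Path Depot→HubC→Port (+1); total 4.
Path Depot→Y1→Port (+1); total 5.
No residual Depot→Port path; max flow = 5.
Certifying cut of size 5: {Depot→HubA, Depot→HubB, Depot→HubC, Depot→Port, Depot→Y1}.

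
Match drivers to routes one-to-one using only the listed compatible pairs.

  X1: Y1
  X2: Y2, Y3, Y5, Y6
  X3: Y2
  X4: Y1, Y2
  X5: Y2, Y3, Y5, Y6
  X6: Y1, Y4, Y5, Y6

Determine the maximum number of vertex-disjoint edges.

Unit-capacity flow: source→left, listed edges, right→sink; max matching = max flow.
Augmenting path X1→Y1 (+1); matched 1.
Augmenting path X2→Y2 (+1); matched 2.
Augmenting path X5→Y3 (+1); matched 3.
Augmenting path X6→Y4 (+1); matched 4.
Augmenting path X3→Y2→X2→Y5 (+1); matched 5.
No augmenting path remains; maximum matching = 5.
König certificate: {X2, X5, X6, Y1, Y2} is a vertex cover of size 5 (every listed pair touches it), so no matching can be larger.

5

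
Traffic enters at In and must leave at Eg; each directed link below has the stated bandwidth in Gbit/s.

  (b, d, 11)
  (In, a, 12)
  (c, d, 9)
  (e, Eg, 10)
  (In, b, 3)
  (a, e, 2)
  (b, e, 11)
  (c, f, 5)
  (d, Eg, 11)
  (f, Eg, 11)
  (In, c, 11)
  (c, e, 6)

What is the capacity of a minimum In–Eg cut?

Augment In→a→e→Eg: bottleneck 2, flow now 2.
Augment In→b→d→Eg: bottleneck 3, flow now 5.
Augment In→c→d→Eg: bottleneck 8, flow now 13.
Augment In→c→e→Eg: bottleneck 3, flow now 16.
No augmenting path remains; maximum flow = 16.
By max-flow min-cut, the minimum cut capacity equals the max flow.
In the residual graph, reachable from In: {In, a}.
Min-cut edges: In→b (3), In→c (11), a→e (2); capacity 3 + 11 + 2 = 16.

16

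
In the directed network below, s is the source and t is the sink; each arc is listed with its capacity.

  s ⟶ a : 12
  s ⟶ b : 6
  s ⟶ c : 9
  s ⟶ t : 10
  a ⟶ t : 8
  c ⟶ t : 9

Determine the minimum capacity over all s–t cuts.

27

Augment s→t: bottleneck 10, flow now 10.
Augment s→a→t: bottleneck 8, flow now 18.
Augment s→c→t: bottleneck 9, flow now 27.
No augmenting path remains; maximum flow = 27.
By max-flow min-cut, the minimum cut capacity equals the max flow.
In the residual graph, reachable from s: {s, a, b}.
Min-cut edges: s→c (9), s→t (10), a→t (8); capacity 9 + 10 + 8 = 27.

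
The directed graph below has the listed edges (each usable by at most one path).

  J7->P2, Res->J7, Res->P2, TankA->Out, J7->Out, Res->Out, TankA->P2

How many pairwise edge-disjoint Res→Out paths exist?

2

Assign every edge capacity 1; by Menger, the answer equals the max flow.
Path Res→Out (+1); total 1.
Path Res→J7→Out (+1); total 2.
No residual Res→Out path; max flow = 2.
Certifying cut of size 2: {Res→J7, Res→Out}.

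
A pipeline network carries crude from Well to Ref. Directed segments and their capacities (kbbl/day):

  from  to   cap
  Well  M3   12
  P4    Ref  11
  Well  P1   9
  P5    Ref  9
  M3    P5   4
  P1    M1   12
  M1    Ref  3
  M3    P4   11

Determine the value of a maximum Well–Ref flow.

Augment Well→P1→M1→Ref: bottleneck 3, flow now 3.
Augment Well→M3→P4→Ref: bottleneck 11, flow now 14.
Augment Well→M3→P5→Ref: bottleneck 1, flow now 15.
No augmenting path remains; maximum flow = 15.
In the residual graph, reachable from Well: {Well, P1, M1}.
Min-cut edges: Well→M3 (12), M1→Ref (3); capacity 12 + 3 = 15.
This cut is saturated, so no flow can exceed 15.

15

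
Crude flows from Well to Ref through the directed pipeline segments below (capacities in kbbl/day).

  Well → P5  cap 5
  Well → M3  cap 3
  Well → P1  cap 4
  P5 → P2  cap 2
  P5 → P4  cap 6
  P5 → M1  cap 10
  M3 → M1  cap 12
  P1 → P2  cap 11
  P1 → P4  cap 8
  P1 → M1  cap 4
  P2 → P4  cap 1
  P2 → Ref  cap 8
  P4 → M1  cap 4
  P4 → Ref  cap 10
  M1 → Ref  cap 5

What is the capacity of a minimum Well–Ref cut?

Augment Well→P5→P2→Ref: bottleneck 2, flow now 2.
Augment Well→P5→P4→Ref: bottleneck 3, flow now 5.
Augment Well→M3→M1→Ref: bottleneck 3, flow now 8.
Augment Well→P1→P2→Ref: bottleneck 4, flow now 12.
No augmenting path remains; maximum flow = 12.
By max-flow min-cut, the minimum cut capacity equals the max flow.
In the residual graph, reachable from Well: {Well}.
Min-cut edges: Well→P5 (5), Well→M3 (3), Well→P1 (4); capacity 5 + 3 + 4 = 12.

12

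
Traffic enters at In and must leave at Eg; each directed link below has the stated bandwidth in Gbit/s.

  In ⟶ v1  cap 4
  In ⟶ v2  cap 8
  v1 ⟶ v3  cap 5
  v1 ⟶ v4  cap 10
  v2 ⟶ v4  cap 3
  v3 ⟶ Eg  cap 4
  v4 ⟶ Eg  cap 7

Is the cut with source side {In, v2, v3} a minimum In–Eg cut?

Given cut capacity: 4 + 3 + 4 = 11.
Augment In→v1→v3→Eg: bottleneck 4, flow now 4.
Augment In→v2→v4→Eg: bottleneck 3, flow now 7.
No augmenting path remains; maximum flow = 7.
In the residual graph, reachable from In: {In, v2}.
Min-cut edges: In→v1 (4), v2→v4 (3); capacity 4 + 3 = 7.
Cut capacity 11 exceeds the max flow 7, so it is not minimum.

No — its capacity is 11, but the minimum cut has capacity 7.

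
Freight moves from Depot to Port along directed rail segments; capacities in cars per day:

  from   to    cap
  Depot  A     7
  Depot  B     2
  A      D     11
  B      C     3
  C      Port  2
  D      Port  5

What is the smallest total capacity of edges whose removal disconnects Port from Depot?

Augment Depot→A→D→Port: bottleneck 5, flow now 5.
Augment Depot→B→C→Port: bottleneck 2, flow now 7.
No augmenting path remains; maximum flow = 7.
By max-flow min-cut, the minimum cut capacity equals the max flow.
In the residual graph, reachable from Depot: {Depot, A, D}.
Min-cut edges: Depot→B (2), D→Port (5); capacity 2 + 5 = 7.

7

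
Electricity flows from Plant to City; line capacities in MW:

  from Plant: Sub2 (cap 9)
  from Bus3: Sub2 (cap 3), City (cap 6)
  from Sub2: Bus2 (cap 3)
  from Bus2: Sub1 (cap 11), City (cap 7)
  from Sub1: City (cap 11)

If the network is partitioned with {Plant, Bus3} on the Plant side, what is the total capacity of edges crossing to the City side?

Edges leaving {Plant, Bus3}: Plant→Sub2 (9), Bus3→Sub2 (3), Bus3→City (6).
Cut capacity = 9 + 3 + 6 = 18.

18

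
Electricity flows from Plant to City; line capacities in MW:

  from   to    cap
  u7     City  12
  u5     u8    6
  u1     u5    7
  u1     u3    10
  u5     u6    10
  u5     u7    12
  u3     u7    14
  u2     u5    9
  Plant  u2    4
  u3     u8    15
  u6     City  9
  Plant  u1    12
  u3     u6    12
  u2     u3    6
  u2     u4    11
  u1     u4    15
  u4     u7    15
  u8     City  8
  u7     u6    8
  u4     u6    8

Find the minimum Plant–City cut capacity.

Augment Plant→u1→u3→u6→City: bottleneck 9, flow now 9.
Augment Plant→u1→u3→u7→City: bottleneck 1, flow now 10.
Augment Plant→u1→u4→u7→City: bottleneck 2, flow now 12.
Augment Plant→u2→u3→u7→City: bottleneck 4, flow now 16.
No augmenting path remains; maximum flow = 16.
By max-flow min-cut, the minimum cut capacity equals the max flow.
In the residual graph, reachable from Plant: {Plant}.
Min-cut edges: Plant→u1 (12), Plant→u2 (4); capacity 12 + 4 = 16.

16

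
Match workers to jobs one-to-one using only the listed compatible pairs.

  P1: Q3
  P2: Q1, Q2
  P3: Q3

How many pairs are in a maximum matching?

2

Unit-capacity flow: source→left, listed edges, right→sink; max matching = max flow.
Augmenting path P1→Q3 (+1); matched 1.
Augmenting path P2→Q1 (+1); matched 2.
No augmenting path remains; maximum matching = 2.
König certificate: {P2, Q3} is a vertex cover of size 2 (every listed pair touches it), so no matching can be larger.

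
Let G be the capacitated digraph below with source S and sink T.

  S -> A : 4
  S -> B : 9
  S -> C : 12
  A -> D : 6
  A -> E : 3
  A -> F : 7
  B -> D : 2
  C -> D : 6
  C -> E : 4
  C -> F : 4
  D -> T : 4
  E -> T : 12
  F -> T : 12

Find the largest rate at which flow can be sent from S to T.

Augment S→A→D→T: bottleneck 4, flow now 4.
Augment S→C→E→T: bottleneck 4, flow now 8.
Augment S→C→F→T: bottleneck 4, flow now 12.
Augment S→B→D→A→E→T: bottleneck 2, flow now 14. (uses reverse residual edge)
Augment S→C→D→A→E→T: bottleneck 1, flow now 15. (uses reverse residual edge)
Augment S→C→D→A→F→T: bottleneck 1, flow now 16. (uses reverse residual edge)
No augmenting path remains; maximum flow = 16.
In the residual graph, reachable from S: {S, B, C, D}.
Min-cut edges: S→A (4), C→E (4), C→F (4), D→T (4); capacity 4 + 4 + 4 + 4 = 16.
This cut is saturated, so no flow can exceed 16.

16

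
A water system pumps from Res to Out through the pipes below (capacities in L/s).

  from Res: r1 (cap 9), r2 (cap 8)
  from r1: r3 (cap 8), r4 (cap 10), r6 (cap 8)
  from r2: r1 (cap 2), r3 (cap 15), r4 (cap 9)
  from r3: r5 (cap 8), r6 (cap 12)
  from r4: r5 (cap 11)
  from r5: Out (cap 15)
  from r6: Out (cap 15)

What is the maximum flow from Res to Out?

17

Augment Res→r1→r6→Out: bottleneck 8, flow now 8.
Augment Res→r1→r3→r5→Out: bottleneck 1, flow now 9.
Augment Res→r2→r3→r5→Out: bottleneck 7, flow now 16.
Augment Res→r2→r3→r6→Out: bottleneck 1, flow now 17.
No augmenting path remains; maximum flow = 17.
In the residual graph, reachable from Res: {Res}.
Min-cut edges: Res→r1 (9), Res→r2 (8); capacity 9 + 8 = 17.
This cut is saturated, so no flow can exceed 17.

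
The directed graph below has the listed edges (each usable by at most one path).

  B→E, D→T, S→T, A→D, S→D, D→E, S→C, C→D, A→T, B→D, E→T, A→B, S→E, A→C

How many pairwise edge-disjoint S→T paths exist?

3

Assign every edge capacity 1; by Menger, the answer equals the max flow.
Path S→T (+1); total 1.
Path S→D→T (+1); total 2.
Path S→E→T (+1); total 3.
No residual S→T path; max flow = 3.
Certifying cut of size 3: {D→T, E→T, S→T}.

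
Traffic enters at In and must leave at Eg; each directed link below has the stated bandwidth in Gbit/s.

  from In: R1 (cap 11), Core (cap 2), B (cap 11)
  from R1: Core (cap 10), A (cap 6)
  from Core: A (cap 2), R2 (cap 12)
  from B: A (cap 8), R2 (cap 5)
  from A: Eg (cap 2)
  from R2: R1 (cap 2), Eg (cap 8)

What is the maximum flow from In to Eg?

Augment In→R1→A→Eg: bottleneck 2, flow now 2.
Augment In→Core→R2→Eg: bottleneck 2, flow now 4.
Augment In→B→R2→Eg: bottleneck 5, flow now 9.
Augment In→R1→Core→R2→Eg: bottleneck 1, flow now 10.
No augmenting path remains; maximum flow = 10.
In the residual graph, reachable from In: {In, R1, Core, B, A, R2}.
Min-cut edges: A→Eg (2), R2→Eg (8); capacity 2 + 8 = 10.
This cut is saturated, so no flow can exceed 10.

10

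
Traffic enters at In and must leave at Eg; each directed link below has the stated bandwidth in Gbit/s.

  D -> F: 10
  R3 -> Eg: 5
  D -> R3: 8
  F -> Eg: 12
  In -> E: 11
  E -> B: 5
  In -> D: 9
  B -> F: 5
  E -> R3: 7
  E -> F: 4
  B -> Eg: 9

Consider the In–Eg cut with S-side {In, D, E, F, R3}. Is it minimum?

Given cut capacity: 5 + 12 + 5 = 22.
Augment In→D→F→Eg: bottleneck 9, flow now 9.
Augment In→E→F→Eg: bottleneck 3, flow now 12.
Augment In→E→R3→Eg: bottleneck 5, flow now 17.
Augment In→E→B→Eg: bottleneck 3, flow now 20.
No augmenting path remains; maximum flow = 20.
In the residual graph, reachable from In: {In}.
Min-cut edges: In→D (9), In→E (11); capacity 9 + 11 = 20.
Cut capacity 22 exceeds the max flow 20, so it is not minimum.

No — its capacity is 22, but the minimum cut has capacity 20.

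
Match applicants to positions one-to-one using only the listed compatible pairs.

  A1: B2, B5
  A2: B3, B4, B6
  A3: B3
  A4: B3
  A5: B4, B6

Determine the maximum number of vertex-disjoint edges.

Unit-capacity flow: source→left, listed edges, right→sink; max matching = max flow.
Augmenting path A1→B2 (+1); matched 1.
Augmenting path A2→B3 (+1); matched 2.
Augmenting path A5→B4 (+1); matched 3.
Augmenting path A3→B3→A2→B6 (+1); matched 4.
No augmenting path remains; maximum matching = 4.
König certificate: {A1, A2, A5, B3} is a vertex cover of size 4 (every listed pair touches it), so no matching can be larger.

4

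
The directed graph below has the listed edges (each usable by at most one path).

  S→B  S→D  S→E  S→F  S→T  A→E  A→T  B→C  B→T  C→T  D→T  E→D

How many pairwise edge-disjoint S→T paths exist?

Assign every edge capacity 1; by Menger, the answer equals the max flow.
Path S→T (+1); total 1.
Path S→B→T (+1); total 2.
Path S→D→T (+1); total 3.
No residual S→T path; max flow = 3.
Certifying cut of size 3: {D→T, S→B, S→T}.

3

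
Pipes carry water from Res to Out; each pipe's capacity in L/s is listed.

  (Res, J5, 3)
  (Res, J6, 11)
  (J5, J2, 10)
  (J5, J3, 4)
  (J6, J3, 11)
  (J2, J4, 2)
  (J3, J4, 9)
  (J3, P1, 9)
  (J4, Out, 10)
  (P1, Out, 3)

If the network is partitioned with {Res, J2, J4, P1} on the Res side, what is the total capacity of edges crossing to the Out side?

27

Edges leaving {Res, J2, J4, P1}: Res→J5 (3), Res→J6 (11), J4→Out (10), P1→Out (3).
Cut capacity = 3 + 11 + 10 + 3 = 27.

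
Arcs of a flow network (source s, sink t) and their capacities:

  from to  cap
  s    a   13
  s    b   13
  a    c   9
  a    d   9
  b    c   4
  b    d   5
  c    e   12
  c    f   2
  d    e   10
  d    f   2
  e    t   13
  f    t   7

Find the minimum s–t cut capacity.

Augment s→a→c→e→t: bottleneck 9, flow now 9.
Augment s→a→d→e→t: bottleneck 4, flow now 13.
Augment s→b→c→f→t: bottleneck 2, flow now 15.
Augment s→b→d→f→t: bottleneck 2, flow now 17.
No augmenting path remains; maximum flow = 17.
By max-flow min-cut, the minimum cut capacity equals the max flow.
In the residual graph, reachable from s: {s, a, b, c, d, e}.
Min-cut edges: c→f (2), d→f (2), e→t (13); capacity 2 + 2 + 13 = 17.

17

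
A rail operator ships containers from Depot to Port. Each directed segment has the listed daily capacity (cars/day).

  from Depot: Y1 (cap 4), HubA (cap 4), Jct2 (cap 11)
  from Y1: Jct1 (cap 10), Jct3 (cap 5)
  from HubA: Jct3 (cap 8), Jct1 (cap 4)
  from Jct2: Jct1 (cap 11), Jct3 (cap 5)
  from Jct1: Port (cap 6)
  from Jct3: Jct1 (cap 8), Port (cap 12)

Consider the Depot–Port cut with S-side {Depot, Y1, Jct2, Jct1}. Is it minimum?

No — its capacity is 20, but the minimum cut has capacity 18.

Given cut capacity: 4 + 5 + 5 + 6 = 20.
Augment Depot→Y1→Jct1→Port: bottleneck 4, flow now 4.
Augment Depot→HubA→Jct1→Port: bottleneck 2, flow now 6.
Augment Depot→HubA→Jct3→Port: bottleneck 2, flow now 8.
Augment Depot→Jct2→Jct3→Port: bottleneck 5, flow now 13.
Augment Depot→Jct2→Jct1→Y1→Jct3→Port: bottleneck 4, flow now 17. (uses reverse residual edge)
Augment Depot→Jct2→Jct1→HubA→Jct3→Port: bottleneck 1, flow now 18. (uses reverse residual edge)
No augmenting path remains; maximum flow = 18.
In the residual graph, reachable from Depot: {Depot, Y1, HubA, Jct2, Jct1, Jct3}.
Min-cut edges: Jct1→Port (6), Jct3→Port (12); capacity 6 + 12 = 18.
Cut capacity 20 exceeds the max flow 18, so it is not minimum.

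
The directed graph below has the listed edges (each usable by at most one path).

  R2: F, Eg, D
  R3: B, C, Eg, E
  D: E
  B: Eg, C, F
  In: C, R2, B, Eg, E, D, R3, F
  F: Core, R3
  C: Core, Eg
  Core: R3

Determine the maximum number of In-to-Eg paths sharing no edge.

5

Assign every edge capacity 1; by Menger, the answer equals the max flow.
Path In→Eg (+1); total 1.
Path In→B→Eg (+1); total 2.
Path In→R2→Eg (+1); total 3.
Path In→R3→Eg (+1); total 4.
Path In→C→Eg (+1); total 5.
No residual In→Eg path; max flow = 5.
Certifying cut of size 5: {B→Eg, C→Eg, In→Eg, In→R2, R3→Eg}.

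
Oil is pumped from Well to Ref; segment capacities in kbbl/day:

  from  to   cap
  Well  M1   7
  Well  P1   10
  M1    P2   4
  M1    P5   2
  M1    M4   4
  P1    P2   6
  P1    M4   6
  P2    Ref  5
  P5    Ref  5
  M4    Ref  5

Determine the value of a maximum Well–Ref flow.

12

Augment Well→M1→P2→Ref: bottleneck 4, flow now 4.
Augment Well→M1→P5→Ref: bottleneck 2, flow now 6.
Augment Well→M1→M4→Ref: bottleneck 1, flow now 7.
Augment Well→P1→P2→Ref: bottleneck 1, flow now 8.
Augment Well→P1→M4→Ref: bottleneck 4, flow now 12.
No augmenting path remains; maximum flow = 12.
In the residual graph, reachable from Well: {Well, M1, P1, P2, M4}.
Min-cut edges: M1→P5 (2), P2→Ref (5), M4→Ref (5); capacity 2 + 5 + 5 = 12.
This cut is saturated, so no flow can exceed 12.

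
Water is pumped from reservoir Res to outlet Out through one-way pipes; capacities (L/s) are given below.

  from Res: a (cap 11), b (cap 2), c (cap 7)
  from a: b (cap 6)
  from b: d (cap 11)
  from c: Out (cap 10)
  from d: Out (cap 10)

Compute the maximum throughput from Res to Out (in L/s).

Augment Res→c→Out: bottleneck 7, flow now 7.
Augment Res→b→d→Out: bottleneck 2, flow now 9.
Augment Res→a→b→d→Out: bottleneck 6, flow now 15.
No augmenting path remains; maximum flow = 15.
In the residual graph, reachable from Res: {Res, a}.
Min-cut edges: Res→b (2), Res→c (7), a→b (6); capacity 2 + 7 + 6 = 15.
This cut is saturated, so no flow can exceed 15.

15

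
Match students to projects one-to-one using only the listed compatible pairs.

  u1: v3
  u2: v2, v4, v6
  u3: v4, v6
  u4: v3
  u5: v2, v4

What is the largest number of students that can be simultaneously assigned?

Unit-capacity flow: source→left, listed edges, right→sink; max matching = max flow.
Augmenting path u1→v3 (+1); matched 1.
Augmenting path u2→v2 (+1); matched 2.
Augmenting path u3→v4 (+1); matched 3.
Augmenting path u5→v2→u2→v6 (+1); matched 4.
No augmenting path remains; maximum matching = 4.
König certificate: {u2, u3, u5, v3} is a vertex cover of size 4 (every listed pair touches it), so no matching can be larger.

4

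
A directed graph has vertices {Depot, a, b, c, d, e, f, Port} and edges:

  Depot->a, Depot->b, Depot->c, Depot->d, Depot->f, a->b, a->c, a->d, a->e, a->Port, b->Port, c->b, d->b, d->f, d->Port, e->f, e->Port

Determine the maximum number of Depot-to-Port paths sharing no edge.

Assign every edge capacity 1; by Menger, the answer equals the max flow.
Path Depot→a→Port (+1); total 1.
Path Depot→b→Port (+1); total 2.
Path Depot→d→Port (+1); total 3.
No residual Depot→Port path; max flow = 3.
Certifying cut of size 3: {Depot→a, Depot→d, b→Port}.

3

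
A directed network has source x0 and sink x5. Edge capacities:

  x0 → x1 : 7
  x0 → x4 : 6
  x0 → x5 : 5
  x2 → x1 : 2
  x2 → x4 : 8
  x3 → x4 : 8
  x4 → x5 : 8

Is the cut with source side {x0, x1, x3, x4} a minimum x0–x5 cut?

No — its capacity is 13, but the minimum cut has capacity 11.

Given cut capacity: 5 + 8 = 13.
Augment x0→x5: bottleneck 5, flow now 5.
Augment x0→x4→x5: bottleneck 6, flow now 11.
No augmenting path remains; maximum flow = 11.
In the residual graph, reachable from x0: {x0, x1}.
Min-cut edges: x0→x4 (6), x0→x5 (5); capacity 6 + 5 = 11.
Cut capacity 13 exceeds the max flow 11, so it is not minimum.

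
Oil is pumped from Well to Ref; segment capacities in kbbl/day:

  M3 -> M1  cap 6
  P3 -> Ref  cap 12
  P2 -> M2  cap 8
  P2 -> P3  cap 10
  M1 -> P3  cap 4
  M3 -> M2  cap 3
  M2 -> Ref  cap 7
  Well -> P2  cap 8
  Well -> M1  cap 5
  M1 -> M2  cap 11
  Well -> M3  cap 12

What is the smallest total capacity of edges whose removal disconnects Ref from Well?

Augment Well→M1→P3→Ref: bottleneck 4, flow now 4.
Augment Well→M1→M2→Ref: bottleneck 1, flow now 5.
Augment Well→M3→M2→Ref: bottleneck 3, flow now 8.
Augment Well→P2→P3→Ref: bottleneck 8, flow now 16.
Augment Well→M3→M1→M2→Ref: bottleneck 3, flow now 19.
No augmenting path remains; maximum flow = 19.
By max-flow min-cut, the minimum cut capacity equals the max flow.
In the residual graph, reachable from Well: {Well, M1, M3, M2}.
Min-cut edges: Well→P2 (8), M1→P3 (4), M2→Ref (7); capacity 8 + 4 + 7 = 19.

19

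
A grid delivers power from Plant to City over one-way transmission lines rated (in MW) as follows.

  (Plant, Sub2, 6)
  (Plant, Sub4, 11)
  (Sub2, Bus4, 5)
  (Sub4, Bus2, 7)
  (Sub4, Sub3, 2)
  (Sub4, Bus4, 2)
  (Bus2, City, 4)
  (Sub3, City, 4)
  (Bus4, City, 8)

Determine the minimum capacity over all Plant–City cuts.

Augment Plant→Sub2→Bus4→City: bottleneck 5, flow now 5.
Augment Plant→Sub4→Bus2→City: bottleneck 4, flow now 9.
Augment Plant→Sub4→Sub3→City: bottleneck 2, flow now 11.
Augment Plant→Sub4→Bus4→City: bottleneck 2, flow now 13.
No augmenting path remains; maximum flow = 13.
By max-flow min-cut, the minimum cut capacity equals the max flow.
In the residual graph, reachable from Plant: {Plant, Sub2, Sub4, Bus2}.
Min-cut edges: Sub2→Bus4 (5), Sub4→Sub3 (2), Sub4→Bus4 (2), Bus2→City (4); capacity 5 + 2 + 2 + 4 = 13.

13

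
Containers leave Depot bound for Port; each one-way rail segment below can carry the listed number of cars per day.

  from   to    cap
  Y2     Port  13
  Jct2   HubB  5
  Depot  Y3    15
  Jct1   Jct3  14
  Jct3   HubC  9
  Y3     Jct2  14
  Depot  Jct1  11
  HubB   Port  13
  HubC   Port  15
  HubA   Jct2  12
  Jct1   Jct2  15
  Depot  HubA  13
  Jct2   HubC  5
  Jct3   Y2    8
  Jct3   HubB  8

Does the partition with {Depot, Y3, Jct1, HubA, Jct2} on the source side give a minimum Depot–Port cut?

Given cut capacity: 14 + 5 + 5 = 24.
Augment Depot→Y3→Jct2→HubB→Port: bottleneck 5, flow now 5.
Augment Depot→Y3→Jct2→HubC→Port: bottleneck 5, flow now 10.
Augment Depot→Jct1→Jct3→HubB→Port: bottleneck 8, flow now 18.
Augment Depot→Jct1→Jct3→HubC→Port: bottleneck 3, flow now 21.
No augmenting path remains; maximum flow = 21.
In the residual graph, reachable from Depot: {Depot, Y3, HubA, Jct2}.
Min-cut edges: Depot→Jct1 (11), Jct2→HubB (5), Jct2→HubC (5); capacity 11 + 5 + 5 = 21.
Cut capacity 24 exceeds the max flow 21, so it is not minimum.

No — its capacity is 24, but the minimum cut has capacity 21.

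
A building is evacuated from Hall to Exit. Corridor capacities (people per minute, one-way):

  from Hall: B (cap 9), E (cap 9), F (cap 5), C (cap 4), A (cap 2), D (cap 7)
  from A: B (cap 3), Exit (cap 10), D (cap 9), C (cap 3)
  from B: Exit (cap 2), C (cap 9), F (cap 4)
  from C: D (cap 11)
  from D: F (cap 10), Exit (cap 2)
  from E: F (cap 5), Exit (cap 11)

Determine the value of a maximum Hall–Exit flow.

15

Augment Hall→A→Exit: bottleneck 2, flow now 2.
Augment Hall→B→Exit: bottleneck 2, flow now 4.
Augment Hall→D→Exit: bottleneck 2, flow now 6.
Augment Hall→E→Exit: bottleneck 9, flow now 15.
No augmenting path remains; maximum flow = 15.
In the residual graph, reachable from Hall: {Hall, B, C, D, F}.
Min-cut edges: Hall→A (2), Hall→E (9), B→Exit (2), D→Exit (2); capacity 2 + 9 + 2 + 2 = 15.
This cut is saturated, so no flow can exceed 15.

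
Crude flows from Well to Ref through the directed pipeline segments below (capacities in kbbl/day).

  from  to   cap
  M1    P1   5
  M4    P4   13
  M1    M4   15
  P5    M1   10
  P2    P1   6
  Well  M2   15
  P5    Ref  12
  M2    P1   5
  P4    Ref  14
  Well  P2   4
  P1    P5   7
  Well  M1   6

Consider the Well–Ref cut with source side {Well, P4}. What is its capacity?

39

Edges leaving {Well, P4}: Well→M2 (15), Well→P2 (4), Well→M1 (6), P4→Ref (14).
Cut capacity = 15 + 4 + 6 + 14 = 39.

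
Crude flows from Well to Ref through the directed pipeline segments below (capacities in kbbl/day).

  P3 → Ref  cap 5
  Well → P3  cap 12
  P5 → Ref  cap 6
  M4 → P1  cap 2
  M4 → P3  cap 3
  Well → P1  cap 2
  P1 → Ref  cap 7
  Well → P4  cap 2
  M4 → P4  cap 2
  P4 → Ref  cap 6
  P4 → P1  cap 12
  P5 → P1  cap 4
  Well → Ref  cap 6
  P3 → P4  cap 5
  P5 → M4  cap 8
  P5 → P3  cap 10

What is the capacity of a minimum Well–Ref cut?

Augment Well→Ref: bottleneck 6, flow now 6.
Augment Well→P3→Ref: bottleneck 5, flow now 11.
Augment Well→P4→Ref: bottleneck 2, flow now 13.
Augment Well→P1→Ref: bottleneck 2, flow now 15.
Augment Well→P3→P4→Ref: bottleneck 4, flow now 19.
Augment Well→P3→P4→P1→Ref: bottleneck 1, flow now 20.
No augmenting path remains; maximum flow = 20.
By max-flow min-cut, the minimum cut capacity equals the max flow.
In the residual graph, reachable from Well: {Well, P3}.
Min-cut edges: Well→P4 (2), Well→P1 (2), Well→Ref (6), P3→P4 (5), P3→Ref (5); capacity 2 + 2 + 6 + 5 + 5 = 20.

20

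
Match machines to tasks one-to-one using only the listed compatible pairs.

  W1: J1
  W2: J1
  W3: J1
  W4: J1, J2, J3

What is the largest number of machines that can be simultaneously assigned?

Unit-capacity flow: source→left, listed edges, right→sink; max matching = max flow.
Augmenting path W1→J1 (+1); matched 1.
Augmenting path W4→J2 (+1); matched 2.
No augmenting path remains; maximum matching = 2.
König certificate: {W4, J1} is a vertex cover of size 2 (every listed pair touches it), so no matching can be larger.

2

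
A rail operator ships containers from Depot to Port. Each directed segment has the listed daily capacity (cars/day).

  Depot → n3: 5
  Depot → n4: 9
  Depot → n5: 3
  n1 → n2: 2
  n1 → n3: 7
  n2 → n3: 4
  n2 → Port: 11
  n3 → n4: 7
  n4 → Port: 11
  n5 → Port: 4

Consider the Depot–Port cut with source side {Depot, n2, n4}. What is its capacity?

34

Edges leaving {Depot, n2, n4}: Depot→n3 (5), Depot→n5 (3), n2→n3 (4), n2→Port (11), n4→Port (11).
Cut capacity = 5 + 3 + 4 + 11 + 11 = 34.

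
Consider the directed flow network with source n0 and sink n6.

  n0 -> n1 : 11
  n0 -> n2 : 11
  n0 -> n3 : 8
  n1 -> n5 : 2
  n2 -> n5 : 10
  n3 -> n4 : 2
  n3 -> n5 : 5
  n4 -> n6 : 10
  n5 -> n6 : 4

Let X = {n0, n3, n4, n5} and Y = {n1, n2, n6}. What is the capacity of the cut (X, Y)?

Edges leaving {n0, n3, n4, n5}: n0→n1 (11), n0→n2 (11), n4→n6 (10), n5→n6 (4).
Cut capacity = 11 + 11 + 10 + 4 = 36.

36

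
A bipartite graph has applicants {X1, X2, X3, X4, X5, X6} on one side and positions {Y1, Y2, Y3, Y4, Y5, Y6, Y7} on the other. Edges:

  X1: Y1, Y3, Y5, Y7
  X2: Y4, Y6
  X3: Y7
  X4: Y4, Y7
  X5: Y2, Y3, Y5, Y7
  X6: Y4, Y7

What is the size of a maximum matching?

5

Unit-capacity flow: source→left, listed edges, right→sink; max matching = max flow.
Augmenting path X1→Y1 (+1); matched 1.
Augmenting path X2→Y4 (+1); matched 2.
Augmenting path X3→Y7 (+1); matched 3.
Augmenting path X5→Y2 (+1); matched 4.
Augmenting path X4→Y4→X2→Y6 (+1); matched 5.
No augmenting path remains; maximum matching = 5.
König certificate: {X1, X2, X5, Y4, Y7} is a vertex cover of size 5 (every listed pair touches it), so no matching can be larger.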